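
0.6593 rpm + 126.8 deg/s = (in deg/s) 130.8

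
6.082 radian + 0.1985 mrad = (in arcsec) 1.255e+06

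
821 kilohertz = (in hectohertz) 8210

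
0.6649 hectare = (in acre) 1.643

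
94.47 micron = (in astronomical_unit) 6.315e-16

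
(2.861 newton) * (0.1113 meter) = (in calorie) 0.07611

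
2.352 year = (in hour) 2.06e+04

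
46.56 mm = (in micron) 4.656e+04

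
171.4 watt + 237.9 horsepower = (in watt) 1.776e+05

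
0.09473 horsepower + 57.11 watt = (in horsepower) 0.1713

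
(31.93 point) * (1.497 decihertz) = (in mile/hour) 0.003772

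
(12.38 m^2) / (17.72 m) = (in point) 1980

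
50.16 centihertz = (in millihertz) 501.6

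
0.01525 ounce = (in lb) 0.0009531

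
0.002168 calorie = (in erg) 9.071e+04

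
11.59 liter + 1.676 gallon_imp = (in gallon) 5.075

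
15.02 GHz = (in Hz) 1.502e+10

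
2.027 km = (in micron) 2.027e+09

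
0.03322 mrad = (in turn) 5.287e-06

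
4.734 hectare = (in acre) 11.7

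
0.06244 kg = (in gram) 62.44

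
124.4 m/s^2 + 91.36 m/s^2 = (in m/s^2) 215.8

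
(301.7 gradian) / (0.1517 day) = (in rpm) 0.003453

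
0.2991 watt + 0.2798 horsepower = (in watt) 208.9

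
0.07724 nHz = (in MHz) 7.724e-17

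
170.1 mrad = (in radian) 0.1701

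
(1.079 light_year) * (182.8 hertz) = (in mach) 5.48e+15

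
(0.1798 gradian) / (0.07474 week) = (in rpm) 5.966e-07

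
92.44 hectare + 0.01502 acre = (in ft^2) 9.951e+06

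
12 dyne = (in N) 0.00012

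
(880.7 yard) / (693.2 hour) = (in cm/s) 0.03227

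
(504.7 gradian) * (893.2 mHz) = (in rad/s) 7.081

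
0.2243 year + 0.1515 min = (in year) 0.2243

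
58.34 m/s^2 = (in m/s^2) 58.34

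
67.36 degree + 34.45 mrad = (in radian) 1.21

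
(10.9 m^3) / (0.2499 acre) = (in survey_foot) 0.03536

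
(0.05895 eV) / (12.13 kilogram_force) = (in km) 7.94e-26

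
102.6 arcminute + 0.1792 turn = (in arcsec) 2.384e+05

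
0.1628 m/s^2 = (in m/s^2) 0.1628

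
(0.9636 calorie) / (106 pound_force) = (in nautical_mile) 4.617e-06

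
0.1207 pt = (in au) 2.846e-16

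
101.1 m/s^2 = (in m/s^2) 101.1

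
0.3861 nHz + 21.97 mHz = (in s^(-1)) 0.02197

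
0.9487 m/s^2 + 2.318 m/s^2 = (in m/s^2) 3.267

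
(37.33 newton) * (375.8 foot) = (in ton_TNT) 1.022e-06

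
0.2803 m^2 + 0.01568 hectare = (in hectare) 0.01571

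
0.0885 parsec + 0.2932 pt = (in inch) 1.075e+17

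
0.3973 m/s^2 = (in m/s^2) 0.3973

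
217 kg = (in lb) 478.4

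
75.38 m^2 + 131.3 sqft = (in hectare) 0.008758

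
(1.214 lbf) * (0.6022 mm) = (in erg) 3.252e+04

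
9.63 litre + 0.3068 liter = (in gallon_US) 2.625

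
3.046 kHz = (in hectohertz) 30.46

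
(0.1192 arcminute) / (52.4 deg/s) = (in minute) 6.319e-07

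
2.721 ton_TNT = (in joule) 1.138e+10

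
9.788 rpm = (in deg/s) 58.73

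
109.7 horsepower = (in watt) 8.18e+04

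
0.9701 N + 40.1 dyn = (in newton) 0.9705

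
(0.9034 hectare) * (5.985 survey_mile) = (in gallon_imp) 1.914e+10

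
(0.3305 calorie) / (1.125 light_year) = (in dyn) 1.299e-11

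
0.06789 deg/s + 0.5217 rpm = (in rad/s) 0.05582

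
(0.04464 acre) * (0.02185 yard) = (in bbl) 22.7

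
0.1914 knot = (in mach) 0.0002892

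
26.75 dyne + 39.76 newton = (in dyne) 3.976e+06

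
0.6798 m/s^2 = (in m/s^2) 0.6798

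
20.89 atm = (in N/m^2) 2.117e+06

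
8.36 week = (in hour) 1404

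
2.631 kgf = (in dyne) 2.58e+06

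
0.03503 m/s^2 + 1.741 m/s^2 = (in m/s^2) 1.776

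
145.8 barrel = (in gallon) 6124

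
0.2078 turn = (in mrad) 1306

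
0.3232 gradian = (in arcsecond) 1047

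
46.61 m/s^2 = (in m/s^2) 46.61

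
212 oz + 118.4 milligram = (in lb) 13.25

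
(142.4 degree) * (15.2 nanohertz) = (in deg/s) 2.164e-06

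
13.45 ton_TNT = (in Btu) 5.334e+07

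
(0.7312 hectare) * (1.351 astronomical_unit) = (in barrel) 9.295e+15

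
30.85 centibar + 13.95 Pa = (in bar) 0.3086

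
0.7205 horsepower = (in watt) 537.3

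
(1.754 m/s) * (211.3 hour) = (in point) 3.782e+09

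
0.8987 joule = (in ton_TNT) 2.148e-10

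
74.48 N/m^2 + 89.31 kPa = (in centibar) 89.38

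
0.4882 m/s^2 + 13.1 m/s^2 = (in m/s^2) 13.59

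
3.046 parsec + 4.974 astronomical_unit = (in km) 9.399e+13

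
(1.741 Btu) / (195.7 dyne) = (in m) 9.386e+05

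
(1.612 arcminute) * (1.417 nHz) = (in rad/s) 6.644e-13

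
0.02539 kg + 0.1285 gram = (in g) 25.52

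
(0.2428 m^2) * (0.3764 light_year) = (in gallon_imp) 1.902e+17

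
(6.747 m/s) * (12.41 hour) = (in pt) 8.544e+08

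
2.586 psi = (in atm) 0.176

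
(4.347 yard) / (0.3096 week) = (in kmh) 7.642e-05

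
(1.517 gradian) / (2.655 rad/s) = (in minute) 0.0001496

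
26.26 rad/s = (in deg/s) 1505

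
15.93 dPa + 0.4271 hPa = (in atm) 0.0004372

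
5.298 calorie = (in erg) 2.217e+08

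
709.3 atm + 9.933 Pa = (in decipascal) 7.187e+08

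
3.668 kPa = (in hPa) 36.68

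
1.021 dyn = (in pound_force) 2.295e-06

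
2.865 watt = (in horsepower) 0.003842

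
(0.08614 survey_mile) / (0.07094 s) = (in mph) 4371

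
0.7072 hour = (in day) 0.02947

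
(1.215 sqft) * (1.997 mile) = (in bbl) 2282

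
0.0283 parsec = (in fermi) 8.732e+29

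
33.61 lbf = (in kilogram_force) 15.25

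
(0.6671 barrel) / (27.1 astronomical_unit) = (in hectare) 2.616e-18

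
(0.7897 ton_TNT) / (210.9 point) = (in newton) 4.441e+10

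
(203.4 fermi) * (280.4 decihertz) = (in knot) 1.109e-11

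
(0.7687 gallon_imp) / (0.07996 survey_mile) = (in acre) 6.71e-09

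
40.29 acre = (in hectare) 16.3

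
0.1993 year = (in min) 1.048e+05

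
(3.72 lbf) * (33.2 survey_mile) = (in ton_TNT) 0.0002113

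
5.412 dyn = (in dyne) 5.412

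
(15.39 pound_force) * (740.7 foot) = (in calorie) 3694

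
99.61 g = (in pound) 0.2196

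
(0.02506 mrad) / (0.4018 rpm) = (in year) 1.889e-11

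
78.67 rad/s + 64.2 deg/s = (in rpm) 761.9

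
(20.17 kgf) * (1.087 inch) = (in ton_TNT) 1.305e-09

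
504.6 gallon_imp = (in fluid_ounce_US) 7.757e+04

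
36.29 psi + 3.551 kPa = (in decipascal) 2.538e+06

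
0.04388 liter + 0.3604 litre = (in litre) 0.4043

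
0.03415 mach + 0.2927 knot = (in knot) 22.9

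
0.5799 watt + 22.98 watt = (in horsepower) 0.03159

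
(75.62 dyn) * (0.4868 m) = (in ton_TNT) 8.798e-14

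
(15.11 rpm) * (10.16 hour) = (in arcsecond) 1.194e+10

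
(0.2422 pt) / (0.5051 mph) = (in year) 1.2e-11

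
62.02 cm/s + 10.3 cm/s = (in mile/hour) 1.618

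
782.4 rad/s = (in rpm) 7471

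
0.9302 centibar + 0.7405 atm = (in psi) 11.02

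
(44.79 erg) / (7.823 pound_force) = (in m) 1.287e-07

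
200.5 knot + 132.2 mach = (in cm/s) 4.512e+06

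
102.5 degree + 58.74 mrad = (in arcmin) 6352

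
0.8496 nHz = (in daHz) 8.496e-11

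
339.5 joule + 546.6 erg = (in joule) 339.5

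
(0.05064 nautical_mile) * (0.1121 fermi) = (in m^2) 1.051e-14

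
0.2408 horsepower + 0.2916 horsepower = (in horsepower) 0.5324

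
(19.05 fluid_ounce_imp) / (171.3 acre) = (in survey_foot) 2.562e-09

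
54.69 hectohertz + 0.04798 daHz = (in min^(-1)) 3.282e+05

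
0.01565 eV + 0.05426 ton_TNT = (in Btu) 2.152e+05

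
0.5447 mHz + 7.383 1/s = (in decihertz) 73.84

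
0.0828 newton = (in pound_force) 0.01861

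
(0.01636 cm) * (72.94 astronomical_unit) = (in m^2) 1.785e+09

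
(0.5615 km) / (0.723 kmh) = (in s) 2796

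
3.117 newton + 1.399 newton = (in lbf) 1.015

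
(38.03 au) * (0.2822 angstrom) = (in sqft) 1728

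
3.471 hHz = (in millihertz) 3.471e+05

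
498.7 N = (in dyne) 4.987e+07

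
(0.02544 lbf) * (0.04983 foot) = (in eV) 1.073e+16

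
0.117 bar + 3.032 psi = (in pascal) 3.26e+04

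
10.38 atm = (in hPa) 1.052e+04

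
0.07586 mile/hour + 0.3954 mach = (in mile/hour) 301.2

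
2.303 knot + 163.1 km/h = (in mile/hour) 104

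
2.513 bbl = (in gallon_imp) 87.89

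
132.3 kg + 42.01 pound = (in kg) 151.4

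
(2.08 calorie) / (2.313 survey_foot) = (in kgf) 1.259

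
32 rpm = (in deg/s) 192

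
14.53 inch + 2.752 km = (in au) 1.84e-08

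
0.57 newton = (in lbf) 0.1281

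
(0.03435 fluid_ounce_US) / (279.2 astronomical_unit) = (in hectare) 2.432e-24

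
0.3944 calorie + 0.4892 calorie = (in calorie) 0.8836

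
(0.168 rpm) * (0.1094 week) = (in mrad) 1.164e+06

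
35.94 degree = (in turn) 0.09983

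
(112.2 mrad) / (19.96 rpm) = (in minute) 0.0008946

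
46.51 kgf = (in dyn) 4.561e+07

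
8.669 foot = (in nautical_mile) 0.001427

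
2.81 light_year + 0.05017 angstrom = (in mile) 1.652e+13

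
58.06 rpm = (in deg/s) 348.4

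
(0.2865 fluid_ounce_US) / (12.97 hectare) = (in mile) 4.059e-14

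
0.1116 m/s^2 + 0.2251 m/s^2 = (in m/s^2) 0.3367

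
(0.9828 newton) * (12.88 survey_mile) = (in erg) 2.037e+11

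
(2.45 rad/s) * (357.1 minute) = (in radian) 5.249e+04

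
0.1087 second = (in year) 3.447e-09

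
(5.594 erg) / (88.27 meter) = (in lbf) 1.425e-09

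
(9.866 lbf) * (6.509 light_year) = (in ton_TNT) 6.459e+08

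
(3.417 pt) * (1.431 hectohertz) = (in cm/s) 17.25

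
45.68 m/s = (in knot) 88.79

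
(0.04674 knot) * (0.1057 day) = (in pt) 6.225e+05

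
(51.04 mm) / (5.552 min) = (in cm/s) 0.01532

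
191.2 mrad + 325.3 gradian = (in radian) 5.301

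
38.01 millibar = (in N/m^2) 3801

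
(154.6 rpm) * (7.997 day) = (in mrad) 1.119e+10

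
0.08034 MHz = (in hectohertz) 803.4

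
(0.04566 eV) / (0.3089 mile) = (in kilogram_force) 1.501e-24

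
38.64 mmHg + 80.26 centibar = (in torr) 640.6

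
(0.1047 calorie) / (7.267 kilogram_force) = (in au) 4.109e-14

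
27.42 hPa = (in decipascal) 2.742e+04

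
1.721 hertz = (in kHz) 0.001721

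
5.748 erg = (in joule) 5.748e-07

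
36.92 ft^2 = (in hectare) 0.000343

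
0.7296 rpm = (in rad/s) 0.0764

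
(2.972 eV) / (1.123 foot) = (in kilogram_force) 1.419e-19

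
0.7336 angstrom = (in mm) 7.336e-08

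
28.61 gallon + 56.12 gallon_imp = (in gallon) 96.01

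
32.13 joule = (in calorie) 7.679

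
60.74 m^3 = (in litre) 6.074e+04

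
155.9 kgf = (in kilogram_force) 155.9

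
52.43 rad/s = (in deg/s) 3004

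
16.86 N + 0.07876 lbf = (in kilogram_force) 1.755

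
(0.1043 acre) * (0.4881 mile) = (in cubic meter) 3.316e+05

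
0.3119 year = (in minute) 1.639e+05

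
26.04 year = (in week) 1358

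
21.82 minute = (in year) 4.151e-05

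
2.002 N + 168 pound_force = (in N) 749.3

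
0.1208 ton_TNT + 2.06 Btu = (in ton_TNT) 0.1208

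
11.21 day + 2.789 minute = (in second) 9.687e+05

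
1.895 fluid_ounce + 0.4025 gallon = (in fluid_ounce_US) 53.42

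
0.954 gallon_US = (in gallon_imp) 0.7944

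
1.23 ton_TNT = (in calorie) 1.23e+09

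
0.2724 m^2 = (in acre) 6.731e-05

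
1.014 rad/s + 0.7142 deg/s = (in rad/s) 1.026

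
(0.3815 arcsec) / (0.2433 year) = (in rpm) 2.302e-12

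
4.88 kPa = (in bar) 0.0488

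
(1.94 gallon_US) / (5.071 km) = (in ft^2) 1.559e-05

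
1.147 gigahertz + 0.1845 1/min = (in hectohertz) 1.147e+07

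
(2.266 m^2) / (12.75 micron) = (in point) 5.038e+08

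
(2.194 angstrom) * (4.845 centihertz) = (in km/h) 3.827e-11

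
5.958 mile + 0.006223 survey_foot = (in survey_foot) 3.146e+04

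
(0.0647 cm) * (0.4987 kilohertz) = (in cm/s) 32.27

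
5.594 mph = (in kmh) 9.003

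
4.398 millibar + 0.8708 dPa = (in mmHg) 3.299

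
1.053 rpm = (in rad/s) 0.1103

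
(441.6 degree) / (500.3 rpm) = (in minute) 0.002452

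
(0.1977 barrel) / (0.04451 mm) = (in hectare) 0.07062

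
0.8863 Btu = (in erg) 9.351e+09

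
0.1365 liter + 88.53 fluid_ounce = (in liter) 2.755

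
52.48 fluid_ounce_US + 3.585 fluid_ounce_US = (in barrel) 0.01043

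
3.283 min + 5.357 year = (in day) 1955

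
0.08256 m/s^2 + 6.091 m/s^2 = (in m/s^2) 6.174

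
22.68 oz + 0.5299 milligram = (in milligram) 6.43e+05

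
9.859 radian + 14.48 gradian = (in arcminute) 3.467e+04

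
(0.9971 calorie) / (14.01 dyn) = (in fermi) 2.978e+19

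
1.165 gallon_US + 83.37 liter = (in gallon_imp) 19.31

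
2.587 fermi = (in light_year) 2.734e-31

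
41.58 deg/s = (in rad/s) 0.7257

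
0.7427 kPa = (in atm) 0.00733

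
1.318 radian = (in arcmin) 4531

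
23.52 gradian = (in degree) 21.17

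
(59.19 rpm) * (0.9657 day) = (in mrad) 5.172e+08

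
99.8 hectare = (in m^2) 9.98e+05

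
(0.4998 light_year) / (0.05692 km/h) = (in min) 4.984e+15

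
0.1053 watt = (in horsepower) 0.0001412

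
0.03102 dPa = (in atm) 3.061e-08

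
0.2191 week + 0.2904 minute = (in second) 1.325e+05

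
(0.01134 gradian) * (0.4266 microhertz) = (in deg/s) 4.354e-09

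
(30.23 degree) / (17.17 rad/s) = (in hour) 8.536e-06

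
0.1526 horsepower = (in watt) 113.8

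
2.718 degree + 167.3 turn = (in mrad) 1.051e+06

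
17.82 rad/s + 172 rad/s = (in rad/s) 189.8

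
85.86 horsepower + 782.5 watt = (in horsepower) 86.91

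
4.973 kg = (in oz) 175.4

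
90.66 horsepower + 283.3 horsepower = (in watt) 2.789e+05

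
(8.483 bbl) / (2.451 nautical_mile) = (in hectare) 2.971e-08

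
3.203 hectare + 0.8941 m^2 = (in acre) 7.915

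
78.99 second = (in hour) 0.02194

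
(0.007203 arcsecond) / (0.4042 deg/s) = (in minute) 8.25e-08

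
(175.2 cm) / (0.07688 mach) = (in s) 0.06693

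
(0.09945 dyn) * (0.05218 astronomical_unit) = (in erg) 7.763e+10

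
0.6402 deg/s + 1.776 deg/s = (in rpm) 0.4027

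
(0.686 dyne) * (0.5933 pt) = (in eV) 8.962e+09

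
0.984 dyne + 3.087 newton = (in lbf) 0.694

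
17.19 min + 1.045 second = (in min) 17.21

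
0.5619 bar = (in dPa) 5.619e+05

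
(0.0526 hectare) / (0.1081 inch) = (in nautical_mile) 103.4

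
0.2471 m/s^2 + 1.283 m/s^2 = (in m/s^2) 1.53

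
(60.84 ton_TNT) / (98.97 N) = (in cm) 2.572e+11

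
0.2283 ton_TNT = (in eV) 5.962e+27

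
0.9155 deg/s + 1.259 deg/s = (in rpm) 0.3624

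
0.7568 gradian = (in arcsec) 2452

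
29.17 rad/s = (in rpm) 278.6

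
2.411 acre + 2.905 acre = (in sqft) 2.316e+05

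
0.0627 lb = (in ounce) 1.003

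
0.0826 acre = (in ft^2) 3598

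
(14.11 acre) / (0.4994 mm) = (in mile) 7.105e+04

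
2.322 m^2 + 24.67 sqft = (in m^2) 4.614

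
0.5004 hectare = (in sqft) 5.386e+04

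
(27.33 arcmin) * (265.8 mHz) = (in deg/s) 0.1211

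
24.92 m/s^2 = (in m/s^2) 24.92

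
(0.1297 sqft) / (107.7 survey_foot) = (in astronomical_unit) 2.454e-15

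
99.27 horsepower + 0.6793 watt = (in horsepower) 99.27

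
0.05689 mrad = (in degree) 0.00326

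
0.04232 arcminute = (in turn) 1.959e-06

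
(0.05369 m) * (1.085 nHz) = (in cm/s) 5.825e-09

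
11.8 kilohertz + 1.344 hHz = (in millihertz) 1.193e+07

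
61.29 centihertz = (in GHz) 6.129e-10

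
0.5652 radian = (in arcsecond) 1.166e+05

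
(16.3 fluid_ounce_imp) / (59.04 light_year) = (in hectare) 8.292e-26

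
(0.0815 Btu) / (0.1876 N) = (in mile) 0.2848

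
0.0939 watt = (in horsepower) 0.0001259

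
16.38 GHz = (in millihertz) 1.638e+13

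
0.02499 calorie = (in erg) 1.046e+06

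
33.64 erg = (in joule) 3.364e-06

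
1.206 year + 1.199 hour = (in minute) 6.339e+05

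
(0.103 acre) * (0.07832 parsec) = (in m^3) 1.007e+18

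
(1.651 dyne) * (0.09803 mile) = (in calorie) 0.0006225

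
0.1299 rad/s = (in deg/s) 7.443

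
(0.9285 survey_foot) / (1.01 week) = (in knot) 9.006e-07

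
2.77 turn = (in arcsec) 3.59e+06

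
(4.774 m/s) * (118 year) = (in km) 1.777e+07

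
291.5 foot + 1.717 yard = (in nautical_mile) 0.04882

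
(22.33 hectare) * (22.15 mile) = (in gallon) 2.103e+12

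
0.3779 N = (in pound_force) 0.08496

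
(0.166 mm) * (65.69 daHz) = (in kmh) 0.3926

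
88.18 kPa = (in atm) 0.8703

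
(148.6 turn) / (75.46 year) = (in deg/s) 2.248e-05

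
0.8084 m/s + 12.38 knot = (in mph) 16.05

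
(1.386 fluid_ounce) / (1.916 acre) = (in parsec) 1.713e-25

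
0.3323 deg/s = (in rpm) 0.05538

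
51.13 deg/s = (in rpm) 8.522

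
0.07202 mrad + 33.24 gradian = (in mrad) 522.2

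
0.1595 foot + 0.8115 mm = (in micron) 4.943e+04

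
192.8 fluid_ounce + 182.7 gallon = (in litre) 697.3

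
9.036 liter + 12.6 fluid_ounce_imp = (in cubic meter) 0.009394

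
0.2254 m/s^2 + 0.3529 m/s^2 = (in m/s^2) 0.5783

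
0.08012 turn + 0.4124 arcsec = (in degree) 28.84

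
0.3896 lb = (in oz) 6.234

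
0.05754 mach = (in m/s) 19.59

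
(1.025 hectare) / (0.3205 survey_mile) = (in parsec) 6.44e-16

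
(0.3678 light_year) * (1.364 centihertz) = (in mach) 1.394e+11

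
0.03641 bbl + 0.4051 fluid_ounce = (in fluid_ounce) 196.1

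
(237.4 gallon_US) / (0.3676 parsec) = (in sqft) 8.528e-16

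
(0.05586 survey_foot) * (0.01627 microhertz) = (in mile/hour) 6.197e-10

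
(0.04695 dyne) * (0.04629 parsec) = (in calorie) 1.603e+08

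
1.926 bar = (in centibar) 192.6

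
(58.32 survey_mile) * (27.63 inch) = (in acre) 16.28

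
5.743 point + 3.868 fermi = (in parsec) 6.566e-20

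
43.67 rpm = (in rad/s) 4.573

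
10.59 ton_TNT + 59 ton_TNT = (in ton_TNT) 69.59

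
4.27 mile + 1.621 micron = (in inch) 2.705e+05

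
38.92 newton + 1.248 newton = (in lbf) 9.03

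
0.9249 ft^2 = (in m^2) 0.08593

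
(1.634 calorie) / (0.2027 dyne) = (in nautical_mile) 1821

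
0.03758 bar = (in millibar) 37.58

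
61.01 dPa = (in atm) 6.021e-05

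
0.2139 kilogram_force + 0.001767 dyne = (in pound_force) 0.4716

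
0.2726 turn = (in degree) 98.14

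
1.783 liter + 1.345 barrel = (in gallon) 56.96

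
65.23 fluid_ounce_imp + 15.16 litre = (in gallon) 4.494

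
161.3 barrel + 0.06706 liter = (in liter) 2.564e+04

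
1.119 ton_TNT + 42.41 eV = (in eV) 2.922e+28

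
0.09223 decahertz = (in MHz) 9.223e-07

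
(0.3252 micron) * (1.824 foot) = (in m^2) 1.808e-07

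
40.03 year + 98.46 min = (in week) 2087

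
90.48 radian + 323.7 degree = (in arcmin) 3.305e+05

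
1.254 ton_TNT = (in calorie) 1.254e+09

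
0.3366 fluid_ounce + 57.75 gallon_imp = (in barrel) 1.651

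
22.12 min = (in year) 4.209e-05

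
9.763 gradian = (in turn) 0.02441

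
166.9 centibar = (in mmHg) 1252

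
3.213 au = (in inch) 1.892e+13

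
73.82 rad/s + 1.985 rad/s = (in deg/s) 4343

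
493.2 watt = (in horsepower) 0.6614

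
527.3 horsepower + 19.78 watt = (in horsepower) 527.3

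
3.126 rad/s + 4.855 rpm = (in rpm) 34.71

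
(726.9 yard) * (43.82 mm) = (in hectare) 0.002913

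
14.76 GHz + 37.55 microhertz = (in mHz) 1.476e+13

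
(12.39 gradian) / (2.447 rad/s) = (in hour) 2.209e-05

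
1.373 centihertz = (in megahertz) 1.373e-08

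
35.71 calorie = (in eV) 9.325e+20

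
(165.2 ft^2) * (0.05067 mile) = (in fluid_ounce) 4.232e+07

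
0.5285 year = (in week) 27.56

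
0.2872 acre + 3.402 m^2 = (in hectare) 0.1166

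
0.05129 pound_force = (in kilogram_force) 0.02326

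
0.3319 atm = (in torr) 252.2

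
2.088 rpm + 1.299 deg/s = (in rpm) 2.304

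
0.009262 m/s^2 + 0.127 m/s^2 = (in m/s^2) 0.1363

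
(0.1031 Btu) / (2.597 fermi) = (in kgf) 4.271e+15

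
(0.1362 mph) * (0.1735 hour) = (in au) 2.542e-10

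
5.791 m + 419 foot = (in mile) 0.08295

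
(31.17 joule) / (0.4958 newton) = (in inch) 2475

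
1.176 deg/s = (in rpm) 0.196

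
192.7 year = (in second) 6.077e+09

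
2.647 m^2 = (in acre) 0.0006541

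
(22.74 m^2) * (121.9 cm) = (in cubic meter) 27.72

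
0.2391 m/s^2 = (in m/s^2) 0.2391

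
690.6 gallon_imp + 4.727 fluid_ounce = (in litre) 3140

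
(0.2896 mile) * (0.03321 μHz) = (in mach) 4.546e-08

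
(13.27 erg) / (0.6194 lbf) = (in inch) 1.896e-05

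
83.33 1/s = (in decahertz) 8.333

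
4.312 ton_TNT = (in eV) 1.126e+29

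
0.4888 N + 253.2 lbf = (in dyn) 1.127e+08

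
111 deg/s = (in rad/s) 1.937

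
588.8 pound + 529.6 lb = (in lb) 1118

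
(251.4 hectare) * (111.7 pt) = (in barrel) 6.231e+05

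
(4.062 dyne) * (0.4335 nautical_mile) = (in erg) 3.261e+05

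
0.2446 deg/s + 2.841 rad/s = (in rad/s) 2.845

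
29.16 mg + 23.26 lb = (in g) 1.055e+04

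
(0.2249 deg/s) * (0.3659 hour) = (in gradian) 329.2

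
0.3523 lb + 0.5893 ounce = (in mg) 1.765e+05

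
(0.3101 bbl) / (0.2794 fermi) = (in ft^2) 1.899e+15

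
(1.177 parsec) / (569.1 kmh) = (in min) 3.829e+12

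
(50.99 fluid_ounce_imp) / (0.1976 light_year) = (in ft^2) 8.342e-18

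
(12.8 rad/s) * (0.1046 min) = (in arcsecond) 1.657e+07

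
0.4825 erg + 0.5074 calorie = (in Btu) 0.002012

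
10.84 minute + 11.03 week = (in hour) 1853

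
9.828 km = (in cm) 9.828e+05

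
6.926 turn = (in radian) 43.52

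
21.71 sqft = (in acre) 0.0004984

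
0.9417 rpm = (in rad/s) 0.09861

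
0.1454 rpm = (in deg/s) 0.8724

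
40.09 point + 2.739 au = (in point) 1.161e+15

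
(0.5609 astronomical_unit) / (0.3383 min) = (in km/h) 1.488e+10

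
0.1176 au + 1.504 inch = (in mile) 1.093e+07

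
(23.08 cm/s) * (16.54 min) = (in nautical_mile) 0.1237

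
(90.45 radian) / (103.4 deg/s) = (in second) 50.12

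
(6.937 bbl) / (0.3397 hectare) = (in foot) 0.001065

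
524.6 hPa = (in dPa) 5.246e+05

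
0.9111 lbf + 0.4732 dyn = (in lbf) 0.9111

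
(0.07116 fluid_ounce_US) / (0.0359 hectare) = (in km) 5.862e-12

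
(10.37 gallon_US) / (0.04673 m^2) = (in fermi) 8.4e+14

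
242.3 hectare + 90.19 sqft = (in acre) 598.7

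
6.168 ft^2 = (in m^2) 0.573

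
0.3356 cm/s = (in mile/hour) 0.007507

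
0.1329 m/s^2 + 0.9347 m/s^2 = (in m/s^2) 1.068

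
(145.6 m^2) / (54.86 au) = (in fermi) 1.774e+04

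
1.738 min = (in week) 0.0001724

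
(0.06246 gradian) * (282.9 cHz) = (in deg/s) 0.159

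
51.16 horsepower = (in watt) 3.815e+04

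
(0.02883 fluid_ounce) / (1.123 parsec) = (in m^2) 2.46e-23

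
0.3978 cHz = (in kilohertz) 3.978e-06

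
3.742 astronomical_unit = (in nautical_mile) 3.023e+08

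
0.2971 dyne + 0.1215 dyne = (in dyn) 0.4186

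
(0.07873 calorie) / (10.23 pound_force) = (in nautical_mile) 3.909e-06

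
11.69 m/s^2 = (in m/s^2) 11.69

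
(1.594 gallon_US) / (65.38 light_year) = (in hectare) 9.755e-25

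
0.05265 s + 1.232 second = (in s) 1.285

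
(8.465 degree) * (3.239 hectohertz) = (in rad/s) 47.85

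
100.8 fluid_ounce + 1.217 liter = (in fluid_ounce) 142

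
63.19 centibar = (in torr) 474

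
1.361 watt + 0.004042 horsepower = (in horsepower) 0.005867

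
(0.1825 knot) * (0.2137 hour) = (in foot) 237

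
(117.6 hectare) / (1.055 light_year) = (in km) 1.178e-13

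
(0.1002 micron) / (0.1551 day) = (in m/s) 7.477e-12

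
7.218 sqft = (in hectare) 6.706e-05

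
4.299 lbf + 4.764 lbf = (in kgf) 4.111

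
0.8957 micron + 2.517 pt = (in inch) 0.03499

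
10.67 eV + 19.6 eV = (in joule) 4.85e-18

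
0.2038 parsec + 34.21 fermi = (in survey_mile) 3.908e+12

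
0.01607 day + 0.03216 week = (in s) 2.084e+04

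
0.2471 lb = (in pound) 0.2471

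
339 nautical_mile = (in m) 6.278e+05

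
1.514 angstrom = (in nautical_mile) 8.175e-14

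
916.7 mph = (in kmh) 1475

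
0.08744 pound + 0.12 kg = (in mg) 1.597e+05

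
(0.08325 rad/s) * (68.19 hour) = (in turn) 3253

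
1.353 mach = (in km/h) 1659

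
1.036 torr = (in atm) 0.001363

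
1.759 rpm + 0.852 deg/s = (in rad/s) 0.1991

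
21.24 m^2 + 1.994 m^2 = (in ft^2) 250.1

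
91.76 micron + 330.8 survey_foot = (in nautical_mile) 0.05444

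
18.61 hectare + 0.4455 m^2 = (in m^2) 1.861e+05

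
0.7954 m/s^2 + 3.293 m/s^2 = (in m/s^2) 4.088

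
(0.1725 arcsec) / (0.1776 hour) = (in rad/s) 1.308e-09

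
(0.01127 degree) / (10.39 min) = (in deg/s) 1.808e-05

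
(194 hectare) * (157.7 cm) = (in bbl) 1.924e+07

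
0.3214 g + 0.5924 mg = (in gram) 0.322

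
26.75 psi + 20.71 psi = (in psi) 47.46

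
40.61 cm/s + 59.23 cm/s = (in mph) 2.233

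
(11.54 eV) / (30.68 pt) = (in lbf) 3.84e-17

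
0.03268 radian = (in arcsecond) 6741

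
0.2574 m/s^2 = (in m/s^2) 0.2574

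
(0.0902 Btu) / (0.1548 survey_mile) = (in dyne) 3.82e+04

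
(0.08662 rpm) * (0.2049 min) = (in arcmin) 383.4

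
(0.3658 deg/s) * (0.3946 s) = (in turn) 0.000401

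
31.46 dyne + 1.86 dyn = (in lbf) 7.491e-05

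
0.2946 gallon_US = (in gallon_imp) 0.2453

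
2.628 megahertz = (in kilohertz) 2628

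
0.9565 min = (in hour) 0.01594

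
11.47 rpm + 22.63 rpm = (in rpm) 34.1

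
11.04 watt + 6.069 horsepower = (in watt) 4537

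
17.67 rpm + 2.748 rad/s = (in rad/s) 4.598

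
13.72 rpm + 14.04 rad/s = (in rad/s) 15.48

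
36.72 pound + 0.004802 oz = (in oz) 587.5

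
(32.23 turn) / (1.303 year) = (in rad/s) 4.928e-06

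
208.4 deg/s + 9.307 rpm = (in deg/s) 264.2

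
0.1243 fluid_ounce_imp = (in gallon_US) 0.000933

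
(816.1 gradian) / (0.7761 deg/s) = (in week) 0.001565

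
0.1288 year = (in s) 4.062e+06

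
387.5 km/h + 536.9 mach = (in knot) 3.556e+05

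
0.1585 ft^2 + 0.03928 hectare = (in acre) 0.09707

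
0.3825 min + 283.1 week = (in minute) 2.854e+06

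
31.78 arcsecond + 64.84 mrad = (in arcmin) 223.4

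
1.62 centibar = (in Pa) 1620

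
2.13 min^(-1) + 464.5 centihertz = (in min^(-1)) 280.8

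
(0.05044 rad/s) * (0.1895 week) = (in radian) 5781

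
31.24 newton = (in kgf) 3.186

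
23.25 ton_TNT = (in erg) 9.728e+17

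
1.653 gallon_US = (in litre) 6.257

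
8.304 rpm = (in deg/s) 49.82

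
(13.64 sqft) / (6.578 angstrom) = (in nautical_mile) 1.04e+06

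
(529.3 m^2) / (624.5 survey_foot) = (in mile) 0.001728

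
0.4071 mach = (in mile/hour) 310.1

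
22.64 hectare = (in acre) 55.94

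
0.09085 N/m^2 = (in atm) 8.966e-07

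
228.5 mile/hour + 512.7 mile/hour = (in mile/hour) 741.2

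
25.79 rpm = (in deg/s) 154.7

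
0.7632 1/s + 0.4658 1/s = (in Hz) 1.229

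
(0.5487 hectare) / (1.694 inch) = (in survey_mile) 79.24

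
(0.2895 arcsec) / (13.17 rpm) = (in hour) 2.827e-10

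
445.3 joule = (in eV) 2.779e+21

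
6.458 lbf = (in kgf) 2.929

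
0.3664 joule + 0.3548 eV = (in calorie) 0.08757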